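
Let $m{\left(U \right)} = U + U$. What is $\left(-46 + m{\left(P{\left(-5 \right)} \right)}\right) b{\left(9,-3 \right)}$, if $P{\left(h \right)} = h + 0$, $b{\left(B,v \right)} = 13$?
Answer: $-728$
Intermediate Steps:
$P{\left(h \right)} = h$
$m{\left(U \right)} = 2 U$
$\left(-46 + m{\left(P{\left(-5 \right)} \right)}\right) b{\left(9,-3 \right)} = \left(-46 + 2 \left(-5\right)\right) 13 = \left(-46 - 10\right) 13 = \left(-56\right) 13 = -728$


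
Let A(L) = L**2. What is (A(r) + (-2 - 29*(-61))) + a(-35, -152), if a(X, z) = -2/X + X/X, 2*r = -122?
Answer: 192117/35 ≈ 5489.1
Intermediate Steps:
r = -61 (r = (1/2)*(-122) = -61)
a(X, z) = 1 - 2/X (a(X, z) = -2/X + 1 = 1 - 2/X)
(A(r) + (-2 - 29*(-61))) + a(-35, -152) = ((-61)**2 + (-2 - 29*(-61))) + (-2 - 35)/(-35) = (3721 + (-2 + 1769)) - 1/35*(-37) = (3721 + 1767) + 37/35 = 5488 + 37/35 = 192117/35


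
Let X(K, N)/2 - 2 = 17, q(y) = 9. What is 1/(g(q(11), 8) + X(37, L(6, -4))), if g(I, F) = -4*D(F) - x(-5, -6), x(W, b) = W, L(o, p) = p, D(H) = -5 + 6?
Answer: 1/39 ≈ 0.025641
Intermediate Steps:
D(H) = 1
X(K, N) = 38 (X(K, N) = 4 + 2*17 = 4 + 34 = 38)
g(I, F) = 1 (g(I, F) = -4*1 - 1*(-5) = -4 + 5 = 1)
1/(g(q(11), 8) + X(37, L(6, -4))) = 1/(1 + 38) = 1/39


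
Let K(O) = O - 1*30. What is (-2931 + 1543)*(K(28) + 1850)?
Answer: -2565024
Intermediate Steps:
K(O) = -30 + O (K(O) = O - 30 = -30 + O)
(-2931 + 1543)*(K(28) + 1850) = (-2931 + 1543)*((-30 + 28) + 1850) = -1388*(-2 + 1850) = -1388*1848 = -2565024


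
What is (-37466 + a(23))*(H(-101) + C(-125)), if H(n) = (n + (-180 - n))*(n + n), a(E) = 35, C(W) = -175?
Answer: -1354440735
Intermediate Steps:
H(n) = -360*n
(-37466 + a(23))*(H(-101) + C(-125)) = (-37466 + 35)*(-360*(-101) - 175) = -37431*(36360 - 175) = -37431*36185 = -1354440735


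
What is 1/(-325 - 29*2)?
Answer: -1/383 ≈ -0.0026110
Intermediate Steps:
1/(-325 - 29*2) = 1/(-325 - 58) = 1/(-383) = -1/383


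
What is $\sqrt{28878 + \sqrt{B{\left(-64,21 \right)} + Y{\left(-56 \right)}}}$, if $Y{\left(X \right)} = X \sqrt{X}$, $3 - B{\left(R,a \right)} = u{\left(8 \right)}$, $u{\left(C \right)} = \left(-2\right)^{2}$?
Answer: $\sqrt{28878 + \sqrt{-1 - 112 i \sqrt{14}}} \approx 169.98 - 0.0426 i$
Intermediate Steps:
$u{\left(C \right)} = 4$
$B{\left(R,a \right)} = -1$ ($B{\left(R,a \right)} = 3 - 4 = -1$)
$Y{\left(X \right)} = X^{\frac{3}{2}}$
$\sqrt{28878 + \sqrt{B{\left(-64,21 \right)} + Y{\left(-56 \right)}}} = \sqrt{28878 + \sqrt{-1 + \left(-56\right)^{\frac{3}{2}}}} = \sqrt{28878 + \sqrt{-1 - 112 i \sqrt{14}}}$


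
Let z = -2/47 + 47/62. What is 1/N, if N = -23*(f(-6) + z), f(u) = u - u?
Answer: -2914/47955 ≈ -0.060765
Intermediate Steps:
f(u) = 0
z = 2085/2914 (z = -2*1/47 + 47*(1/62) = -2/47 + 47/62 = 2085/2914 ≈ 0.71551)
N = -47955/2914 (N = -23*(0 + 2085/2914) = -23*2085/2914 = -47955/2914 ≈ -16.457)
1/N = 1/(-47955/2914) = -2914/47955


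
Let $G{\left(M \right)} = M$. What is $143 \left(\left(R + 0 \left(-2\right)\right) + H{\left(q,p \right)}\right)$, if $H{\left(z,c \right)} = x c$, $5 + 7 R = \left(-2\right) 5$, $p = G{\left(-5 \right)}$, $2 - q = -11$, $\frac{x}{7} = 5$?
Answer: $- \frac{177320}{7} \approx -25331.0$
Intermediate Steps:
$x = 35$ ($x = 7 \cdot 5 = 35$)
$q = 13$ ($q = 2 - -11 = 2 + 11 = 13$)
$p = -5$
$R = - \frac{15}{7}$ ($R = - \frac{5}{7} + \frac{\left(-2\right) 5}{7} = - \frac{5}{7} + \frac{1}{7} \left(-10\right) = - \frac{5}{7} - \frac{10}{7} = - \frac{15}{7} \approx -2.1429$)
$H{\left(z,c \right)} = 35 c$
$143 \left(\left(R + 0 \left(-2\right)\right) + H{\left(q,p \right)}\right) = 143 \left(\left(- \frac{15}{7} + 0 \left(-2\right)\right) + 35 \left(-5\right)\right) = 143 \left(\left(- \frac{15}{7} + 0\right) - 175\right) = 143 \left(- \frac{15}{7} - 175\right) = 143 \left(- \frac{1240}{7}\right) = - \frac{177320}{7}$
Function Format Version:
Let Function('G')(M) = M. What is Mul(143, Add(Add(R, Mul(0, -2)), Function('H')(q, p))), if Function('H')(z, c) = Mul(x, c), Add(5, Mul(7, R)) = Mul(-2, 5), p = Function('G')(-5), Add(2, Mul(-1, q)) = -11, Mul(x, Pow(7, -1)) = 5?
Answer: Rational(-177320, 7) ≈ -25331.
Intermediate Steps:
x = 35 (x = Mul(7, 5) = 35)
q = 13 (q = Add(2, Mul(-1, -11)) = Add(2, 11) = 13)
p = -5
R = Rational(-15, 7) (R = Add(Rational(-5, 7), Mul(Rational(1, 7), Mul(-2, 5))) = Add(Rational(-5, 7), Mul(Rational(1, 7), -10)) = Add(Rational(-5, 7), Rational(-10, 7)) = Rational(-15, 7) ≈ -2.1429)
Function('H')(z, c) = Mul(35, c)
Mul(143, Add(Add(R, Mul(0, -2)), Function('H')(q, p))) = Mul(143, Add(Add(Rational(-15, 7), Mul(0, -2)), Mul(35, -5))) = Mul(143, Add(Add(Rational(-15, 7), 0), -175)) = Mul(143, Add(Rational(-15, 7), -175)) = Mul(143, Rational(-1240, 7)) = Rational(-177320, 7)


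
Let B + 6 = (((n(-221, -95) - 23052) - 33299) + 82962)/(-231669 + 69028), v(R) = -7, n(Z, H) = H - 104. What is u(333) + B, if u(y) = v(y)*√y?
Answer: -1002258/162641 - 21*√37 ≈ -133.90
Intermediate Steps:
n(Z, H) = -104 + H
u(y) = -7*√y
B = -1002258/162641 (B = -6 + ((((-104 - 95) - 23052) - 33299) + 82962)/(-231669 + 69028) = -6 + (((-199 - 23052) - 33299) + 82962)/(-162641) = -6 + ((-23251 - 33299) + 82962)*(-1/162641) = -6 + (-56550 + 82962)*(-1/162641) = -6 + 26412*(-1/162641) = -6 - 26412/162641 = -1002258/162641 ≈ -6.1624)
u(333) + B = -21*√37 - 1002258/162641 = -1002258/162641 - 21*√37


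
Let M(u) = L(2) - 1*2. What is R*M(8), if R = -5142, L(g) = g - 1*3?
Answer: 15426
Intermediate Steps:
L(g) = -3 + g (L(g) = g - 3 = -3 + g)
M(u) = -3 (M(u) = (-3 + 2) - 1*2 = -1 - 2 = -3)
R*M(8) = -5142*(-3) = 15426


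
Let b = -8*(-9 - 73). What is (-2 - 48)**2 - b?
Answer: 1844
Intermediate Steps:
b = 656 (b = -8*(-82) = 656)
(-2 - 48)**2 - b = (-2 - 48)**2 - 1*656 = (-50)**2 - 656 = 2500 - 656 = 1844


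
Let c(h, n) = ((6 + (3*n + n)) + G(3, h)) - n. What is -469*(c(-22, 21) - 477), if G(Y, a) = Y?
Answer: 189945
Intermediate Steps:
c(h, n) = 9 + 3*n (c(h, n) = ((6 + (3*n + n)) + 3) - n = ((6 + 4*n) + 3) - n = (9 + 4*n) - n = 9 + 3*n)
-469*(c(-22, 21) - 477) = -469*((9 + 3*21) - 477) = -469*((9 + 63) - 477) = -469*(72 - 477) = -469*(-405) = 189945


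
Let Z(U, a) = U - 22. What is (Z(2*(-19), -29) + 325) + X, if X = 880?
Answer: 1145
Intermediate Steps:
Z(U, a) = -22 + U
(Z(2*(-19), -29) + 325) + X = ((-22 + 2*(-19)) + 325) + 880 = ((-22 - 38) + 325) + 880 = (-60 + 325) + 880 = 265 + 880 = 1145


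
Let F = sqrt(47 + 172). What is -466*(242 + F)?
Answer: -112772 - 466*sqrt(219) ≈ -1.1967e+5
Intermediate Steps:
F = sqrt(219) ≈ 14.799
-466*(242 + F) = -466*(242 + sqrt(219)) = -112772 - 466*sqrt(219)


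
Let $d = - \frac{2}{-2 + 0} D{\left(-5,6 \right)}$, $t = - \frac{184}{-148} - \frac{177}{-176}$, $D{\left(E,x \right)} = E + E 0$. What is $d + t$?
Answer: $- \frac{17915}{6512} \approx -2.7511$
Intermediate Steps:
$D{\left(E,x \right)} = E$ ($D{\left(E,x \right)} = E + 0 = E$)
$t = \frac{14645}{6512}$ ($t = \left(-184\right) \left(- \frac{1}{148}\right) - - \frac{177}{176} = \frac{46}{37} + \frac{177}{176} = \frac{14645}{6512} \approx 2.2489$)
$d = -5$ ($d = - \frac{2}{-2 + 0} \left(-5\right) = - \frac{2}{-2} \left(-5\right) = \left(-2\right) \left(- \frac{1}{2}\right) \left(-5\right) = 1 \left(-5\right) = -5$)
$d + t = -5 + \frac{14645}{6512} = - \frac{17915}{6512}$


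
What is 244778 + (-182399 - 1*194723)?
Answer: -132344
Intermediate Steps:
244778 + (-182399 - 1*194723) = 244778 + (-182399 - 194723) = 244778 - 377122 = -132344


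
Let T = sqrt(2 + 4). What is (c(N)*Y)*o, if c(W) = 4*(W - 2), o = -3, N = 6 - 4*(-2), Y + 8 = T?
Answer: 1152 - 144*sqrt(6) ≈ 799.27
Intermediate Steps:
T = sqrt(6) ≈ 2.4495
Y = -8 + sqrt(6) ≈ -5.5505
N = 14 (N = 6 + 8 = 14)
c(W) = -8 + 4*W (c(W) = 4*(-2 + W) = -8 + 4*W)
(c(N)*Y)*o = ((-8 + 4*14)*(-8 + sqrt(6)))*(-3) = ((-8 + 56)*(-8 + sqrt(6)))*(-3) = (48*(-8 + sqrt(6)))*(-3) = (-384 + 48*sqrt(6))*(-3) = 1152 - 144*sqrt(6)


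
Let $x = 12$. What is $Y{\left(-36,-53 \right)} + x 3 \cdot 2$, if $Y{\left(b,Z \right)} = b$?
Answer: $36$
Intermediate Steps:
$Y{\left(-36,-53 \right)} + x 3 \cdot 2 = -36 + 12 \cdot 3 \cdot 2 = -36 + 36 \cdot 2 = -36 + 72 = 36$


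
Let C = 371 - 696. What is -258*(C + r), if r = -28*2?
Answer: 98298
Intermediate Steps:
C = -325
r = -56
-258*(C + r) = -258*(-325 - 56) = -258*(-381) = 98298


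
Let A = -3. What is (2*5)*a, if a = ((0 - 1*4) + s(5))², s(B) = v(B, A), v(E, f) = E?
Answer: 10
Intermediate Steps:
s(B) = B
a = 1 (a = ((0 - 1*4) + 5)² = ((0 - 4) + 5)² = (-4 + 5)² = 1² = 1)
(2*5)*a = (2*5)*1 = 10*1 = 10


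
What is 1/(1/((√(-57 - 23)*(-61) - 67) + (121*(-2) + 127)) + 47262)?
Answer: 15634458466/738915767418409 - 244*I*√5/738915767418409 ≈ 2.1159e-5 - 7.3838e-13*I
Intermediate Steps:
1/(1/((√(-57 - 23)*(-61) - 67) + (121*(-2) + 127)) + 47262) = 1/(1/((√(-80)*(-61) - 67) + (-242 + 127)) + 47262) = 1/(1/(((4*I*√5)*(-61) - 67) - 115) + 47262) = 1/(1/((-244*I*√5 - 67) - 115) + 47262) = 1/(1/((-67 - 244*I*√5) - 115) + 47262) = 1/(1/(-182 - 244*I*√5) + 47262) = 1/(47262 + 1/(-182 - 244*I*√5))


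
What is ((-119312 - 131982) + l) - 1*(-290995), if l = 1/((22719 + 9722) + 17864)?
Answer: 1997158806/50305 ≈ 39701.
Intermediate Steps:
l = 1/50305 (l = 1/(32441 + 17864) = 1/50305 ≈ 1.9879e-5)
((-119312 - 131982) + l) - 1*(-290995) = ((-119312 - 131982) + 1/50305) - 1*(-290995) = (-251294 + 1/50305) + 290995 = -12641344669/50305 + 290995 = 1997158806/50305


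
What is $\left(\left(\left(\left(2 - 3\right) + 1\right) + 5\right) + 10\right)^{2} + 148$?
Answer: $373$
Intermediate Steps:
$\left(\left(\left(\left(2 - 3\right) + 1\right) + 5\right) + 10\right)^{2} + 148 = \left(\left(\left(-1 + 1\right) + 5\right) + 10\right)^{2} + 148 = \left(\left(0 + 5\right) + 10\right)^{2} + 148 = \left(5 + 10\right)^{2} + 148 = 15^{2} + 148 = 225 + 148 = 373$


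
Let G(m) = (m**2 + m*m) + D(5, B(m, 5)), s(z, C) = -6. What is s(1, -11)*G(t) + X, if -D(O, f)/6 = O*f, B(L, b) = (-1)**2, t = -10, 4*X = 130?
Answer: -1975/2 ≈ -987.50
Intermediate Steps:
X = 65/2 (X = (1/4)*130 = 65/2 ≈ 32.500)
B(L, b) = 1
D(O, f) = -6*O*f
G(m) = -30 + 2*m**2 (G(m) = (m**2 + m*m) - 6*5*1 = (m**2 + m**2) - 30 = 2*m**2 - 30 = -30 + 2*m**2)
s(1, -11)*G(t) + X = -6*(-30 + 2*(-10)**2) + 65/2 = -6*(-30 + 2*100) + 65/2 = -6*(-30 + 200) + 65/2 = -6*170 + 65/2 = -1020 + 65/2 = -1975/2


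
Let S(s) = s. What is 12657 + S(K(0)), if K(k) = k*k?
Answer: 12657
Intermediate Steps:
K(k) = k**2
12657 + S(K(0)) = 12657 + 0**2 = 12657 + 0 = 12657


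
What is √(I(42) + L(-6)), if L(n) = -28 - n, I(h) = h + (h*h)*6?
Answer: 2*√2651 ≈ 102.98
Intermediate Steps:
I(h) = h + 6*h² (I(h) = h + h²*6 = h + 6*h²)
√(I(42) + L(-6)) = √(42*(1 + 6*42) + (-28 - 1*(-6))) = √(42*(1 + 252) + (-28 + 6)) = √(42*253 - 22) = √(10626 - 22) = √10604 = 2*√2651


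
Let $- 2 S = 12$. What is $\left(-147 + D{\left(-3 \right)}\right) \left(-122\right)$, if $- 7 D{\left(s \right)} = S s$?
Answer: $\frac{127734}{7} \approx 18248.0$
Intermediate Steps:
$S = -6$ ($S = \left(- \frac{1}{2}\right) 12 = -6$)
$D{\left(s \right)} = \frac{6 s}{7}$ ($D{\left(s \right)} = - \frac{\left(-6\right) s}{7} = \frac{6 s}{7}$)
$\left(-147 + D{\left(-3 \right)}\right) \left(-122\right) = \left(-147 + \frac{6}{7} \left(-3\right)\right) \left(-122\right) = \left(-147 - \frac{18}{7}\right) \left(-122\right) = \left(- \frac{1047}{7}\right) \left(-122\right) = \frac{127734}{7}$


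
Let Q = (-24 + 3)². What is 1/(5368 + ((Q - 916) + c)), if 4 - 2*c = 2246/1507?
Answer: 1507/7375642 ≈ 0.00020432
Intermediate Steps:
c = 1891/1507 (c = 2 - 1123/1507 = 1891/1507 ≈ 1.2548)
Q = 441 (Q = (-21)² = 441)
1/(5368 + ((Q - 916) + c)) = 1/(5368 + ((441 - 916) + 1891/1507)) = 1/(5368 + (-475 + 1891/1507)) = 1/(5368 - 713934/1507) = 1/(7375642/1507) = 1507/7375642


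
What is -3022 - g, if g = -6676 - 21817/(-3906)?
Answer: 14250707/3906 ≈ 3648.4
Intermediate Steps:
g = -26054639/3906 (g = -6676 - 21817*(-1)/3906 = -6676 - 1*(-21817/3906) = -6676 + 21817/3906 = -26054639/3906 ≈ -6670.4)
-3022 - g = -3022 - 1*(-26054639/3906) = -3022 + 26054639/3906 = 14250707/3906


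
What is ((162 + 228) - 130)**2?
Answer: 67600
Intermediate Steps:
((162 + 228) - 130)**2 = (390 - 130)**2 = 260**2 = 67600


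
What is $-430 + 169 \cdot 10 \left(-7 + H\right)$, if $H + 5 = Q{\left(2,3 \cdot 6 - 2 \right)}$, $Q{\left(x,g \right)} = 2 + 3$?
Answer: $-12260$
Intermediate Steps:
$Q{\left(x,g \right)} = 5$
$H = 0$ ($H = -5 + 5 = 0$)
$-430 + 169 \cdot 10 \left(-7 + H\right) = -430 + 169 \cdot 10 \left(-7 + 0\right) = -430 + 169 \cdot 10 \left(-7\right) = -430 + 169 \left(-70\right) = -430 - 11830 = -12260$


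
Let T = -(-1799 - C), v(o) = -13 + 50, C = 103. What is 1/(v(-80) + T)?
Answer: 1/1939 ≈ 0.00051573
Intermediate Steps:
v(o) = 37
T = 1902 (T = -(-1799 - 1*103) = -(-1799 - 103) = -1*(-1902) = 1902)
1/(v(-80) + T) = 1/(37 + 1902) = 1/1939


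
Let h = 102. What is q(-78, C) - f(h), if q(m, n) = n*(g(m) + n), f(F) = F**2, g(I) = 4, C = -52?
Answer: -7908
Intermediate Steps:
q(m, n) = n*(4 + n)
q(-78, C) - f(h) = -52*(4 - 52) - 1*102**2 = -52*(-48) - 1*10404 = 2496 - 10404 = -7908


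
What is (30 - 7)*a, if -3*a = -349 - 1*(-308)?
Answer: 943/3 ≈ 314.33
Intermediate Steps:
a = 41/3 (a = -(-349 - 1*(-308))/3 = -(-349 + 308)/3 = -⅓*(-41) = 41/3 ≈ 13.667)
(30 - 7)*a = (30 - 7)*(41/3) = 23*(41/3) = 943/3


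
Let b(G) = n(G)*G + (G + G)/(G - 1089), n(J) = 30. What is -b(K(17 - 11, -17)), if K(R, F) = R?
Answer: -64976/361 ≈ -179.99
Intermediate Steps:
b(G) = 30*G + 2*G/(-1089 + G) (b(G) = 30*G + (G + G)/(G - 1089) = 30*G + (2*G)/(-1089 + G) = 30*G + 2*G/(-1089 + G))
-b(K(17 - 11, -17)) = -2*(17 - 11)*(-16334 + 15*(17 - 11))/(-1089 + (17 - 11)) = -2*6*(-16334 + 15*6)/(-1089 + 6) = -2*6*(-16334 + 90)/(-1083) = -2*6*(-1)*(-16244)/1083 = -1*64976/361 = -64976/361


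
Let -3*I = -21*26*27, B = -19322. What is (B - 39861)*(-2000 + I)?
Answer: -172459262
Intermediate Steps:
I = 4914 (I = -(-21*26)*27/3 = -(-182)*27 = -⅓*(-14742) = 4914)
(B - 39861)*(-2000 + I) = (-19322 - 39861)*(-2000 + 4914) = -59183*2914 = -172459262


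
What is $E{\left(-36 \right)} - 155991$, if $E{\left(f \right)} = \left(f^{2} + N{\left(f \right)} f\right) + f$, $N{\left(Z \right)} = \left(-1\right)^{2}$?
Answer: $-154767$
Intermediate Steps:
$N{\left(Z \right)} = 1$
$E{\left(f \right)} = f^{2} + 2 f$ ($E{\left(f \right)} = \left(f^{2} + 1 f\right) + f = \left(f^{2} + f\right) + f = \left(f + f^{2}\right) + f = f^{2} + 2 f$)
$E{\left(-36 \right)} - 155991 = - 36 \left(2 - 36\right) - 155991 = \left(-36\right) \left(-34\right) - 155991 = 1224 - 155991 = -154767$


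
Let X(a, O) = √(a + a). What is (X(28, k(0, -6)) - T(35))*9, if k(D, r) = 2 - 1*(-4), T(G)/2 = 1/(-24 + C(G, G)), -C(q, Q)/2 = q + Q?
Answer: 9/82 + 18*√14 ≈ 67.460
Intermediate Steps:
C(q, Q) = -2*Q - 2*q (C(q, Q) = -2*(q + Q) = -2*(Q + q) = -2*Q - 2*q)
T(G) = 2/(-24 - 4*G) (T(G) = 2/(-24 + (-2*G - 2*G)) = 2/(-24 - 4*G))
k(D, r) = 6 (k(D, r) = 2 + 4 = 6)
X(a, O) = √2*√a (X(a, O) = √(2*a) = √2*√a)
(X(28, k(0, -6)) - T(35))*9 = (√2*√28 - (-1)/(12 + 2*35))*9 = (√2*(2*√7) - (-1)/(12 + 70))*9 = (2*√14 - (-1)/82)*9 = (2*√14 - 1*(-1/82))*9 = (2*√14 + 1/82)*9 = (1/82 + 2*√14)*9 = 9/82 + 18*√14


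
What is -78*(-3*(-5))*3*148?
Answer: -519480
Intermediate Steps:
-78*(-3*(-5))*3*148 = -1170*3*148 = -78*45*148 = -3510*148 = -519480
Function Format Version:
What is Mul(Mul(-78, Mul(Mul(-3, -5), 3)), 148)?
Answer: -519480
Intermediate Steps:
Mul(Mul(-78, Mul(Mul(-3, -5), 3)), 148) = Mul(Mul(-78, Mul(15, 3)), 148) = Mul(Mul(-78, 45), 148) = Mul(-3510, 148) = -519480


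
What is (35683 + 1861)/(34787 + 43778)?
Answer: 1976/4135 ≈ 0.47787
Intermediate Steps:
(35683 + 1861)/(34787 + 43778) = 37544/78565 = 37544*(1/78565) = 1976/4135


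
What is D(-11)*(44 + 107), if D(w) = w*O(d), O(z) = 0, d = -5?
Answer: 0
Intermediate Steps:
D(w) = 0 (D(w) = w*0 = 0)
D(-11)*(44 + 107) = 0*(44 + 107) = 0*151 = 0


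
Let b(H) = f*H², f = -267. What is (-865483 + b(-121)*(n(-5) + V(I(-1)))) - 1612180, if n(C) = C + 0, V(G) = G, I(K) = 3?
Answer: 5340631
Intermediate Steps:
n(C) = C
b(H) = -267*H²
(-865483 + b(-121)*(n(-5) + V(I(-1)))) - 1612180 = (-865483 + (-267*(-121)²)*(-5 + 3)) - 1612180 = (-865483 - 267*14641*(-2)) - 1612180 = (-865483 - 3909147*(-2)) - 1612180 = (-865483 + 7818294) - 1612180 = 6952811 - 1612180 = 5340631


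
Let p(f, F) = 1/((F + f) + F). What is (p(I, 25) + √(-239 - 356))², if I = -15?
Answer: -728874/1225 + 2*I*√595/35 ≈ -595.0 + 1.3939*I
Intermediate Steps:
p(f, F) = 1/(f + 2*F)
(p(I, 25) + √(-239 - 356))² = (1/(-15 + 2*25) + √(-239 - 356))² = (1/(-15 + 50) + √(-595))² = (1/35 + I*√595)²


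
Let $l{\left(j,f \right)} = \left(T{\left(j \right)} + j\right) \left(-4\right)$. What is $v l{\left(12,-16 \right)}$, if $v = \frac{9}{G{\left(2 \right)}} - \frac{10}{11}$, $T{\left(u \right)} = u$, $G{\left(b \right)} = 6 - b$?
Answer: $- \frac{1416}{11} \approx -128.73$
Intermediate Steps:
$l{\left(j,f \right)} = - 8 j$ ($l{\left(j,f \right)} = \left(j + j\right) \left(-4\right) = 2 j \left(-4\right) = - 8 j$)
$v = \frac{59}{44}$ ($v = \frac{9}{6 - 2} - \frac{10}{11} = \frac{9}{4} - \frac{10}{11} = \frac{59}{44} \approx 1.3409$)
$v l{\left(12,-16 \right)} = \frac{59 \left(\left(-8\right) 12\right)}{44} = \frac{59}{44} \left(-96\right) = - \frac{1416}{11}$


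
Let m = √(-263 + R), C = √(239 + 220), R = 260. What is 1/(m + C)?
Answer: 1/(3*√51 + I*√3) ≈ 0.046373 - 0.003749*I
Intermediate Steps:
C = 3*√51 (C = √459 = 3*√51 ≈ 21.424)
m = I*√3 (m = √(-263 + 260) = √(-3) = I*√3 ≈ 1.732*I)
1/(m + C) = 1/(I*√3 + 3*√51) = 1/(3*√51 + I*√3)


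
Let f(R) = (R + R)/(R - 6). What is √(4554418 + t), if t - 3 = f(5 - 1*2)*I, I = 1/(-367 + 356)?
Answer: √551084963/11 ≈ 2134.1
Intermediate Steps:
f(R) = 2*R/(-6 + R) (f(R) = (2*R)/(-6 + R) = 2*R/(-6 + R))
I = -1/11 (I = 1/(-11) = -1/11 ≈ -0.090909)
t = 35/11 (t = 3 + (2*(5 - 1*2)/(-6 + (5 - 1*2)))*(-1/11) = 3 + (2*(5 - 2)/(-6 + (5 - 2)))*(-1/11) = 3 + (2*3/(-6 + 3))*(-1/11) = 3 + (2*3/(-3))*(-1/11) = 3 + (2*3*(-⅓))*(-1/11) = 3 - 2*(-1/11) = 3 + 2/11 = 35/11 ≈ 3.1818)
√(4554418 + t) = √(4554418 + 35/11) = √(50098633/11) = √551084963/11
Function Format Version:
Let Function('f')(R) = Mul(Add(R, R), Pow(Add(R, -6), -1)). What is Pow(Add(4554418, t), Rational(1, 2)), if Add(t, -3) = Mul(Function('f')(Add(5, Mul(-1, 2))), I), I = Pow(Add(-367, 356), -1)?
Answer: Mul(Rational(1, 11), Pow(551084963, Rational(1, 2))) ≈ 2134.1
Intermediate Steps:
Function('f')(R) = Mul(2, R, Pow(Add(-6, R), -1)) (Function('f')(R) = Mul(Mul(2, R), Pow(Add(-6, R), -1)) = Mul(2, R, Pow(Add(-6, R), -1)))
I = Rational(-1, 11) (I = Pow(-11, -1) = Rational(-1, 11) ≈ -0.090909)
t = Rational(35, 11) (t = Add(3, Mul(Mul(2, Add(5, Mul(-1, 2)), Pow(Add(-6, Add(5, Mul(-1, 2))), -1)), Rational(-1, 11))) = Add(3, Mul(Mul(2, Add(5, -2), Pow(Add(-6, Add(5, -2)), -1)), Rational(-1, 11))) = Add(3, Mul(Mul(2, 3, Pow(Add(-6, 3), -1)), Rational(-1, 11))) = Add(3, Mul(Mul(2, 3, Pow(-3, -1)), Rational(-1, 11))) = Add(3, Mul(Mul(2, 3, Rational(-1, 3)), Rational(-1, 11))) = Add(3, Mul(-2, Rational(-1, 11))) = Add(3, Rational(2, 11)) = Rational(35, 11) ≈ 3.1818)
Pow(Add(4554418, t), Rational(1, 2)) = Pow(Add(4554418, Rational(35, 11)), Rational(1, 2)) = Pow(Rational(50098633, 11), Rational(1, 2)) = Mul(Rational(1, 11), Pow(551084963, Rational(1, 2)))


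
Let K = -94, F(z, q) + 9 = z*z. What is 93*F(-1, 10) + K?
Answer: -838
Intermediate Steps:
F(z, q) = -9 + z² (F(z, q) = -9 + z*z = -9 + z²)
93*F(-1, 10) + K = 93*(-9 + (-1)²) - 94 = 93*(-9 + 1) - 94 = 93*(-8) - 94 = -744 - 94 = -838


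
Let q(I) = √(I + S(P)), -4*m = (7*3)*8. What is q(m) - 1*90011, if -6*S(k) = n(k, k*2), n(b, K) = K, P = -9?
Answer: -90011 + I*√39 ≈ -90011.0 + 6.245*I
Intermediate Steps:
m = -42 (m = -7*3*8/4 = -21*8/4 = -¼*168 = -42)
S(k) = -k/3 (S(k) = -k*2/6 = -k/3)
q(I) = √(3 + I) (q(I) = √(I - ⅓*(-9)) = √(I + 3) = √(3 + I))
q(m) - 1*90011 = √(3 - 42) - 1*90011 = √(-39) - 90011 = I*√39 - 90011 = -90011 + I*√39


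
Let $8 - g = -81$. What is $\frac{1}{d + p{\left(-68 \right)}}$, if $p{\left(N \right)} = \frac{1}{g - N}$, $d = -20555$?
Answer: $- \frac{157}{3227134} \approx -4.865 \cdot 10^{-5}$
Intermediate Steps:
$g = 89$ ($g = 8 - -81 = 8 + 81 = 89$)
$p{\left(N \right)} = \frac{1}{89 - N}$
$\frac{1}{d + p{\left(-68 \right)}} = \frac{1}{-20555 - \frac{1}{-89 - 68}} = \frac{1}{-20555 - \frac{1}{-157}} = \frac{1}{-20555 - - \frac{1}{157}} = \frac{1}{-20555 + \frac{1}{157}} = \frac{1}{- \frac{3227134}{157}} = - \frac{157}{3227134}$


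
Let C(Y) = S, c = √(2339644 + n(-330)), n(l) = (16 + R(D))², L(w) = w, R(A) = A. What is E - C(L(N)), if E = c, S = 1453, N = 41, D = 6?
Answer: -1453 + 4*√146258 ≈ 76.748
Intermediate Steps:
n(l) = 484 (n(l) = (16 + 6)² = 22² = 484)
c = 4*√146258 (c = √(2339644 + 484) = √2340128 = 4*√146258 ≈ 1529.7)
E = 4*√146258 ≈ 1529.7
C(Y) = 1453
E - C(L(N)) = 4*√146258 - 1*1453 = 4*√146258 - 1453 = -1453 + 4*√146258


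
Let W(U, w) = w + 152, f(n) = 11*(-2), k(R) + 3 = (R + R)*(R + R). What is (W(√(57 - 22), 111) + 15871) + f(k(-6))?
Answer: 16112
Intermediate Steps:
k(R) = -3 + 4*R² (k(R) = -3 + (R + R)*(R + R) = -3 + (2*R)*(2*R) = -3 + 4*R²)
f(n) = -22
W(U, w) = 152 + w
(W(√(57 - 22), 111) + 15871) + f(k(-6)) = ((152 + 111) + 15871) - 22 = (263 + 15871) - 22 = 16134 - 22 = 16112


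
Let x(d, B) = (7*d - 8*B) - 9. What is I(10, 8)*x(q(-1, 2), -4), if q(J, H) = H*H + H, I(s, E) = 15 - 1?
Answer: 910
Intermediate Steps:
I(s, E) = 14
q(J, H) = H + H² (q(J, H) = H² + H = H + H²)
x(d, B) = -9 - 8*B + 7*d (x(d, B) = (-8*B + 7*d) - 9 = -9 - 8*B + 7*d)
I(10, 8)*x(q(-1, 2), -4) = 14*(-9 - 8*(-4) + 7*(2*(1 + 2))) = 14*(-9 + 32 + 7*(2*3)) = 14*(-9 + 32 + 7*6) = 14*(-9 + 32 + 42) = 14*65 = 910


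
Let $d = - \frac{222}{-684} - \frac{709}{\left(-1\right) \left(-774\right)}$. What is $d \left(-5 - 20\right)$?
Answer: $\frac{108725}{7353} \approx 14.786$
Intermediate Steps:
$d = - \frac{4349}{7353}$ ($d = \left(-222\right) \left(- \frac{1}{684}\right) - \frac{709}{774} = \frac{37}{114} - \frac{709}{774} = - \frac{4349}{7353} \approx -0.59146$)
$d \left(-5 - 20\right) = - \frac{4349 \left(-5 - 20\right)}{7353} = \left(- \frac{4349}{7353}\right) \left(-25\right) = \frac{108725}{7353}$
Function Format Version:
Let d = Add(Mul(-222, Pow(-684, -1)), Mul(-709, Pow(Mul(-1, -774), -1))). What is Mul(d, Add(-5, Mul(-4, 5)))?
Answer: Rational(108725, 7353) ≈ 14.786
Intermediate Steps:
d = Rational(-4349, 7353) (d = Add(Mul(-222, Rational(-1, 684)), Mul(-709, Pow(774, -1))) = Add(Rational(37, 114), Mul(-709, Rational(1, 774))) = Add(Rational(37, 114), Rational(-709, 774)) = Rational(-4349, 7353) ≈ -0.59146)
Mul(d, Add(-5, Mul(-4, 5))) = Mul(Rational(-4349, 7353), Add(-5, Mul(-4, 5))) = Mul(Rational(-4349, 7353), Add(-5, -20)) = Mul(Rational(-4349, 7353), -25) = Rational(108725, 7353)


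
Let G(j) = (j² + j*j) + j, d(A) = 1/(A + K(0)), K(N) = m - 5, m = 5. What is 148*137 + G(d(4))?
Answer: 162211/8 ≈ 20276.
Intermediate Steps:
K(N) = 0 (K(N) = 5 - 5 = 0)
d(A) = 1/A (d(A) = 1/(A + 0) = 1/A)
G(j) = j + 2*j² (G(j) = (j² + j²) + j = 2*j² + j = j + 2*j²)
148*137 + G(d(4)) = 148*137 + (1 + 2/4)/4 = 20276 + (1 + 2*(¼))/4 = 20276 + (1 + ½)/4 = 20276 + (¼)*(3/2) = 20276 + 3/8 = 162211/8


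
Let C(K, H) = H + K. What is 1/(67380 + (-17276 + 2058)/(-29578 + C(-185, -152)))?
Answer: 29915/2015687918 ≈ 1.4841e-5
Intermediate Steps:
1/(67380 + (-17276 + 2058)/(-29578 + C(-185, -152))) = 1/(67380 + (-17276 + 2058)/(-29578 + (-152 - 185))) = 1/(67380 - 15218/(-29578 - 337)) = 1/(67380 - 15218/(-29915)) = 1/(67380 - 15218*(-1/29915)) = 1/(67380 + 15218/29915) = 1/(2015687918/29915) = 29915/2015687918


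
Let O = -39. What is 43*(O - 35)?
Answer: -3182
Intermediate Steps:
43*(O - 35) = 43*(-39 - 35) = 43*(-74) = -3182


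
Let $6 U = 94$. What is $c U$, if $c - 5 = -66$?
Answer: $- \frac{2867}{3} \approx -955.67$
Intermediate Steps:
$c = -61$ ($c = 5 - 66 = -61$)
$U = \frac{47}{3}$ ($U = \frac{1}{6} \cdot 94 = \frac{47}{3} \approx 15.667$)
$c U = \left(-61\right) \frac{47}{3} = - \frac{2867}{3}$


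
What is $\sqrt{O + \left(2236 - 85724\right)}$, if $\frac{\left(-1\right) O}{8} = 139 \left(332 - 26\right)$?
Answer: $4 i \sqrt{26485} \approx 650.97 i$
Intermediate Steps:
$O = -340272$ ($O = - 8 \cdot 139 \left(332 - 26\right) = - 8 \cdot 139 \cdot 306 = \left(-8\right) 42534 = -340272$)
$\sqrt{O + \left(2236 - 85724\right)} = \sqrt{-340272 + \left(2236 - 85724\right)} = \sqrt{-340272 - 83488} = \sqrt{-423760} = 4 i \sqrt{26485}$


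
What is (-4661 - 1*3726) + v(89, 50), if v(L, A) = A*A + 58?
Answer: -5829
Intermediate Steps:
v(L, A) = 58 + A**2 (v(L, A) = A**2 + 58 = 58 + A**2)
(-4661 - 1*3726) + v(89, 50) = (-4661 - 1*3726) + (58 + 50**2) = (-4661 - 3726) + (58 + 2500) = -8387 + 2558 = -5829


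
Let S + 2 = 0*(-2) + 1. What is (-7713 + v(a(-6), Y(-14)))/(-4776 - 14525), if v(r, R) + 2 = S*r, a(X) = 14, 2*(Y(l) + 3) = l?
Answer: 7729/19301 ≈ 0.40045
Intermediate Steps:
Y(l) = -3 + l/2
S = -1 (S = -2 + (0*(-2) + 1) = -2 + (0 + 1) = -2 + 1 = -1)
v(r, R) = -2 - r
(-7713 + v(a(-6), Y(-14)))/(-4776 - 14525) = (-7713 + (-2 - 1*14))/(-4776 - 14525) = (-7713 + (-2 - 14))/(-19301) = (-7713 - 16)*(-1/19301) = -7729*(-1/19301) = 7729/19301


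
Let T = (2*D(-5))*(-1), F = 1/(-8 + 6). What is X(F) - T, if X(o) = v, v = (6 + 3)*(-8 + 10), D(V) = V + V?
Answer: -2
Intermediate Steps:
D(V) = 2*V
v = 18 (v = 9*2 = 18)
F = -1/2 (F = 1/(-2) = -1/2 ≈ -0.50000)
X(o) = 18
T = 20 (T = (2*(2*(-5)))*(-1) = (2*(-10))*(-1) = -20*(-1) = 20)
X(F) - T = 18 - 1*20 = 18 - 20 = -2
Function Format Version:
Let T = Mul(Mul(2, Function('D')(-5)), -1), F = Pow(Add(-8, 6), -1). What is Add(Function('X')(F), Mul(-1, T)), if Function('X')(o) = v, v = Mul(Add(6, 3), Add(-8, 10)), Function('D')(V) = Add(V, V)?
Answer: -2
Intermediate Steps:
Function('D')(V) = Mul(2, V)
v = 18 (v = Mul(9, 2) = 18)
F = Rational(-1, 2) (F = Pow(-2, -1) = Rational(-1, 2) ≈ -0.50000)
Function('X')(o) = 18
T = 20 (T = Mul(Mul(2, Mul(2, -5)), -1) = Mul(Mul(2, -10), -1) = Mul(-20, -1) = 20)
Add(Function('X')(F), Mul(-1, T)) = Add(18, Mul(-1, 20)) = Add(18, -20) = -2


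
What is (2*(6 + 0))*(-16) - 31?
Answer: -223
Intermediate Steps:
(2*(6 + 0))*(-16) - 31 = (2*6)*(-16) - 31 = 12*(-16) - 31 = -192 - 31 = -223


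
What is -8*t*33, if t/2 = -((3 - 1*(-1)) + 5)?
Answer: 4752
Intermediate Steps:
t = -18 (t = 2*(-((3 - 1*(-1)) + 5)) = 2*(-((3 + 1) + 5)) = 2*(-(4 + 5)) = 2*(-1*9) = 2*(-9) = -18)
-8*t*33 = -8*(-18)*33 = 144*33 = 4752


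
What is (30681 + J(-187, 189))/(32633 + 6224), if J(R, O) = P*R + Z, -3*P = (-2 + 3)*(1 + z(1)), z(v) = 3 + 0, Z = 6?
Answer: 92809/116571 ≈ 0.79616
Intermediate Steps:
z(v) = 3
P = -4/3 (P = -(-2 + 3)*(1 + 3)/3 = -4/3 ≈ -1.3333)
J(R, O) = 6 - 4*R/3 (J(R, O) = -4*R/3 + 6 = 6 - 4*R/3)
(30681 + J(-187, 189))/(32633 + 6224) = (30681 + (6 - 4/3*(-187)))/(32633 + 6224) = (30681 + (6 + 748/3))/38857 = (30681 + 766/3)*(1/38857) = (92809/3)*(1/38857) = 92809/116571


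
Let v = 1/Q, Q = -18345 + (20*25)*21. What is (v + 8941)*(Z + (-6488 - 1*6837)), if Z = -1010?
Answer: -201097526848/1569 ≈ -1.2817e+8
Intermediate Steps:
Q = -7845 (Q = -18345 + 500*21 = -18345 + 10500 = -7845)
v = -1/7845 (v = 1/(-7845) = -1/7845 ≈ -0.00012747)
(v + 8941)*(Z + (-6488 - 1*6837)) = (-1/7845 + 8941)*(-1010 + (-6488 - 1*6837)) = 70142144*(-1010 + (-6488 - 6837))/7845 = 70142144*(-1010 - 13325)/7845 = (70142144/7845)*(-14335) = -201097526848/1569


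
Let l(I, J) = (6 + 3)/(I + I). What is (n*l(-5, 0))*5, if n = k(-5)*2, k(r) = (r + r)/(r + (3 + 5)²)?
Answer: 90/59 ≈ 1.5254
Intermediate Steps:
k(r) = 2*r/(64 + r) (k(r) = (2*r)/(r + 8²) = (2*r)/(r + 64) = (2*r)/(64 + r) = 2*r/(64 + r))
l(I, J) = 9/(2*I) (l(I, J) = 9/((2*I)) = 9*(1/(2*I)) = 9/(2*I))
n = -20/59 (n = (2*(-5)/(64 - 5))*2 = (2*(-5)/59)*2 = (2*(-5)*(1/59))*2 = -10/59*2 = -20/59 ≈ -0.33898)
(n*l(-5, 0))*5 = -90/(59*(-5))*5 = -90*(-1)/(59*5)*5 = -20/59*(-9/10)*5 = (18/59)*5 = 90/59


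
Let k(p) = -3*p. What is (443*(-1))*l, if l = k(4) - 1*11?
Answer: 10189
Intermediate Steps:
l = -23 (l = -3*4 - 1*11 = -12 - 11 = -23)
(443*(-1))*l = (443*(-1))*(-23) = -443*(-23) = 10189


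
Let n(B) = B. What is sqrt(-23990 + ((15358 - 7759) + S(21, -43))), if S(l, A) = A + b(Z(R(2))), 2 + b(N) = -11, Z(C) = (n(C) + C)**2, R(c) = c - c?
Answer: I*sqrt(16447) ≈ 128.25*I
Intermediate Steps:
R(c) = 0
Z(C) = 4*C**2 (Z(C) = (C + C)**2 = (2*C)**2 = 4*C**2)
b(N) = -13 (b(N) = -2 - 11 = -13)
S(l, A) = -13 + A (S(l, A) = A - 13 = -13 + A)
sqrt(-23990 + ((15358 - 7759) + S(21, -43))) = sqrt(-23990 + ((15358 - 7759) + (-13 - 43))) = sqrt(-23990 + (7599 - 56)) = sqrt(-23990 + 7543) = sqrt(-16447) = I*sqrt(16447)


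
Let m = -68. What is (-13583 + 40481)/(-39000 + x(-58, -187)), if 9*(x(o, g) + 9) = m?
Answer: -242082/351149 ≈ -0.68940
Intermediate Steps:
x(o, g) = -149/9 (x(o, g) = -9 + (⅑)*(-68) = -9 - 68/9 = -149/9)
(-13583 + 40481)/(-39000 + x(-58, -187)) = (-13583 + 40481)/(-39000 - 149/9) = 26898/(-351149/9) = 26898*(-9/351149) = -242082/351149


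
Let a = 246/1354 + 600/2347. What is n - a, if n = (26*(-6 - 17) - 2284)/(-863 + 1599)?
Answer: -2545348487/584722192 ≈ -4.3531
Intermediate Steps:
n = -1441/368 (n = (26*(-23) - 2284)/736 = (-598 - 2284)*(1/736) = -2882*1/736 = -1441/368 ≈ -3.9158)
a = 694881/1588919 (a = 246*(1/1354) + 600*(1/2347) = 123/677 + 600/2347 = 694881/1588919 ≈ 0.43733)
n - a = -1441/368 - 1*694881/1588919 = -1441/368 - 694881/1588919 = -2545348487/584722192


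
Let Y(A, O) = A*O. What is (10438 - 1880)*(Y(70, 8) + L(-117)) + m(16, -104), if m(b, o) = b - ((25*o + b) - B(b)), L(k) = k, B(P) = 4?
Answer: 3793798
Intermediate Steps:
m(b, o) = 4 - 25*o (m(b, o) = b - ((25*o + b) - 1*4) = b - ((b + 25*o) - 4) = b - (-4 + b + 25*o) = b + (4 - b - 25*o) = 4 - 25*o)
(10438 - 1880)*(Y(70, 8) + L(-117)) + m(16, -104) = (10438 - 1880)*(70*8 - 117) + (4 - 25*(-104)) = 8558*(560 - 117) + (4 + 2600) = 8558*443 + 2604 = 3791194 + 2604 = 3793798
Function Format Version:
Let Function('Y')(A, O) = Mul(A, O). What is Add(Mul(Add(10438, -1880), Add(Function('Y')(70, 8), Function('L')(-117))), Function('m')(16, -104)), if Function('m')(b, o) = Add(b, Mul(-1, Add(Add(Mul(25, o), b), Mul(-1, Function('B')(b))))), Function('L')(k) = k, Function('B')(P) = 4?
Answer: 3793798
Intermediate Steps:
Function('m')(b, o) = Add(4, Mul(-25, o)) (Function('m')(b, o) = Add(b, Mul(-1, Add(Add(Mul(25, o), b), Mul(-1, 4)))) = Add(b, Mul(-1, Add(Add(b, Mul(25, o)), -4))) = Add(b, Mul(-1, Add(-4, b, Mul(25, o)))) = Add(b, Add(4, Mul(-1, b), Mul(-25, o))) = Add(4, Mul(-25, o)))
Add(Mul(Add(10438, -1880), Add(Function('Y')(70, 8), Function('L')(-117))), Function('m')(16, -104)) = Add(Mul(Add(10438, -1880), Add(Mul(70, 8), -117)), Add(4, Mul(-25, -104))) = Add(Mul(8558, Add(560, -117)), Add(4, 2600)) = Add(Mul(8558, 443), 2604) = Add(3791194, 2604) = 3793798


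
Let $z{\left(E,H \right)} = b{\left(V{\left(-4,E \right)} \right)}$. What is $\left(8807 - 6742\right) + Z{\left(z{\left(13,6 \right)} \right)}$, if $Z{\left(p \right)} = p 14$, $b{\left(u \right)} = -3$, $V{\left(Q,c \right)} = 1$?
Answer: $2023$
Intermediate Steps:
$z{\left(E,H \right)} = -3$
$Z{\left(p \right)} = 14 p$
$\left(8807 - 6742\right) + Z{\left(z{\left(13,6 \right)} \right)} = \left(8807 - 6742\right) + 14 \left(-3\right) = 2065 - 42 = 2023$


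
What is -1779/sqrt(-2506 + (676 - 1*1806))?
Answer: 593*I*sqrt(101)/202 ≈ 29.503*I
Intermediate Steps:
-1779/sqrt(-2506 + (676 - 1*1806)) = -1779/sqrt(-2506 + (676 - 1806)) = -1779/sqrt(-2506 - 1130) = -1779*(-I*sqrt(101)/606) = -(-593)*I*sqrt(101)/202 = 593*I*sqrt(101)/202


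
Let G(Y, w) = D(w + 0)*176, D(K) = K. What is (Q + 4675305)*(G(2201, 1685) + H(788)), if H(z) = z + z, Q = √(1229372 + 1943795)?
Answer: 1393876731480 + 298136*√3173167 ≈ 1.3944e+12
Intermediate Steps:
Q = √3173167 ≈ 1781.3
H(z) = 2*z
G(Y, w) = 176*w (G(Y, w) = (w + 0)*176 = w*176 = 176*w)
(Q + 4675305)*(G(2201, 1685) + H(788)) = (√3173167 + 4675305)*(176*1685 + 2*788) = (4675305 + √3173167)*(296560 + 1576) = (4675305 + √3173167)*298136 = 1393876731480 + 298136*√3173167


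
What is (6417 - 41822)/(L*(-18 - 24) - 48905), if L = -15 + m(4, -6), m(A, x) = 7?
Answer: 35405/48569 ≈ 0.72896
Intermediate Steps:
L = -8 (L = -15 + 7 = -8)
(6417 - 41822)/(L*(-18 - 24) - 48905) = (6417 - 41822)/(-8*(-18 - 24) - 48905) = -35405/(-8*(-42) - 48905) = -35405/(336 - 48905) = -35405/(-48569) = -35405*(-1/48569) = 35405/48569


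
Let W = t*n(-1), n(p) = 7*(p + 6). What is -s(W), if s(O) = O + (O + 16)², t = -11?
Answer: -135776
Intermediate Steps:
n(p) = 42 + 7*p (n(p) = 7*(6 + p) = 42 + 7*p)
W = -385 (W = -11*(42 + 7*(-1)) = -11*(42 - 7) = -11*35 = -385)
s(O) = O + (16 + O)²
-s(W) = -(-385 + (16 - 385)²) = -(-385 + (-369)²) = -(-385 + 136161) = -1*135776 = -135776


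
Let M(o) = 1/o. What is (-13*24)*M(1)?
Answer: -312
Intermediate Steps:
(-13*24)*M(1) = -13*24/1 = -312*1 = -312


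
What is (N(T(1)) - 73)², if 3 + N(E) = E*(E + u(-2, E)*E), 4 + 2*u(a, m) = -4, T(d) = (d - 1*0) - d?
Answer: 5776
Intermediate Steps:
T(d) = 0 (T(d) = (d + 0) - d = d - d = 0)
u(a, m) = -4 (u(a, m) = -2 + (½)*(-4) = -2 - 2 = -4)
N(E) = -3 - 3*E² (N(E) = -3 + E*(E - 4*E) = -3 + E*(-3*E) = -3 - 3*E²)
(N(T(1)) - 73)² = ((-3 - 3*0²) - 73)² = ((-3 - 3*0) - 73)² = ((-3 + 0) - 73)² = (-3 - 73)² = (-76)² = 5776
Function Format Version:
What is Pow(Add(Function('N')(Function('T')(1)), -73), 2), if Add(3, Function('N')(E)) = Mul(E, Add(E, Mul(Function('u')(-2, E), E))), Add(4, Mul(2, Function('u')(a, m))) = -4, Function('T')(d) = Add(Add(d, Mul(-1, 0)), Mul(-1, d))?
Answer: 5776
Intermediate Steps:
Function('T')(d) = 0 (Function('T')(d) = Add(Add(d, 0), Mul(-1, d)) = Add(d, Mul(-1, d)) = 0)
Function('u')(a, m) = -4 (Function('u')(a, m) = Add(-2, Mul(Rational(1, 2), -4)) = Add(-2, -2) = -4)
Function('N')(E) = Add(-3, Mul(-3, Pow(E, 2))) (Function('N')(E) = Add(-3, Mul(E, Add(E, Mul(-4, E)))) = Add(-3, Mul(E, Mul(-3, E))) = Add(-3, Mul(-3, Pow(E, 2))))
Pow(Add(Function('N')(Function('T')(1)), -73), 2) = Pow(Add(Add(-3, Mul(-3, Pow(0, 2))), -73), 2) = Pow(Add(Add(-3, Mul(-3, 0)), -73), 2) = Pow(Add(Add(-3, 0), -73), 2) = Pow(Add(-3, -73), 2) = Pow(-76, 2) = 5776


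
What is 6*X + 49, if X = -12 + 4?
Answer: 1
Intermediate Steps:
X = -8
6*X + 49 = 6*(-8) + 49 = -48 + 49 = 1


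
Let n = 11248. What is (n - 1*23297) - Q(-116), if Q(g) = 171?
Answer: -12220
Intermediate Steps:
(n - 1*23297) - Q(-116) = (11248 - 1*23297) - 1*171 = (11248 - 23297) - 171 = -12049 - 171 = -12220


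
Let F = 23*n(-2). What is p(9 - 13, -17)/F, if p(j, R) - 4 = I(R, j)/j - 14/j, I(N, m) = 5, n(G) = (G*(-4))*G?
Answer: -25/1472 ≈ -0.016984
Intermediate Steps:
n(G) = -4*G**2 (n(G) = (-4*G)*G = -4*G**2)
F = -368 (F = 23*(-4*(-2)**2) = 23*(-4*4) = 23*(-16) = -368)
p(j, R) = 4 - 9/j (p(j, R) = 4 + (5/j - 14/j) = 4 - 9/j)
p(9 - 13, -17)/F = (4 - 9/(9 - 13))/(-368) = (4 - 9/(-4))*(-1/368) = (4 - 9*(-1/4))*(-1/368) = (4 + 9/4)*(-1/368) = (25/4)*(-1/368) = -25/1472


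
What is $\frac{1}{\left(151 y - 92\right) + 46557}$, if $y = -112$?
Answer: $\frac{1}{29553} \approx 3.3838 \cdot 10^{-5}$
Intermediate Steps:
$\frac{1}{\left(151 y - 92\right) + 46557} = \frac{1}{\left(151 \left(-112\right) - 92\right) + 46557} = \frac{1}{\left(-16912 - 92\right) + 46557} = \frac{1}{-17004 + 46557} = \frac{1}{29553}$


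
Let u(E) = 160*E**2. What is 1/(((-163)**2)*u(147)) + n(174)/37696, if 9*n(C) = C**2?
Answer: 4828429272199/54105966059040 ≈ 0.089240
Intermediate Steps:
n(C) = C**2/9
1/(((-163)**2)*u(147)) + n(174)/37696 = 1/(((-163)**2)*((160*147**2))) + ((1/9)*174**2)/37696 = 1/(26569*((160*21609))) + ((1/9)*30276)*(1/37696) = (1/26569)/3457440 + 3364*(1/37696) = (1/26569)*(1/3457440) + 841/9424 = 1/91860723360 + 841/9424 = 4828429272199/54105966059040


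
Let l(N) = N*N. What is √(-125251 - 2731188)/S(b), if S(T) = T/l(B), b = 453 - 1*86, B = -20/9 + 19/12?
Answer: 529*I*√2856439/475632 ≈ 1.8797*I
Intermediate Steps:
B = -23/36 (B = -20*⅑ + 19*(1/12) = -20/9 + 19/12 = -23/36 ≈ -0.63889)
l(N) = N²
b = 367 (b = 453 - 86 = 367)
S(T) = 1296*T/529 (S(T) = T/((-23/36)²) = T/(529/1296) = T*(1296/529) = 1296*T/529)
√(-125251 - 2731188)/S(b) = √(-125251 - 2731188)/(((1296/529)*367)) = √(-2856439)/(475632/529) = (I*√2856439)*(529/475632) = 529*I*√2856439/475632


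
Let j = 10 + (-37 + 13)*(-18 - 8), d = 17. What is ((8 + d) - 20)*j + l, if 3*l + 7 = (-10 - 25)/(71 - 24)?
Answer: 446606/141 ≈ 3167.4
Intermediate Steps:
l = -364/141 (l = -7/3 + ((-10 - 25)/(71 - 24))/3 = -7/3 + (-35/47)/3 = -7/3 + (-35*1/47)/3 = -7/3 + (1/3)*(-35/47) = -7/3 - 35/141 = -364/141 ≈ -2.5816)
j = 634 (j = 10 - 24*(-26) = 10 + 624 = 634)
((8 + d) - 20)*j + l = ((8 + 17) - 20)*634 - 364/141 = (25 - 20)*634 - 364/141 = 5*634 - 364/141 = 3170 - 364/141 = 446606/141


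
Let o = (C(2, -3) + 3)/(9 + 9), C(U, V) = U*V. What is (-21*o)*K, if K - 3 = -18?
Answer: -105/2 ≈ -52.500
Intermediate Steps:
K = -15 (K = 3 - 18 = -15)
o = -⅙ (o = (2*(-3) + 3)/(9 + 9) = (-6 + 3)/18 = -3*1/18 = -⅙ ≈ -0.16667)
(-21*o)*K = -21*(-⅙)*(-15) = (7/2)*(-15) = -105/2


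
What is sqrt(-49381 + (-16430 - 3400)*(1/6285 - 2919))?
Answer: sqrt(10153462613311)/419 ≈ 7604.9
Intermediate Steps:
sqrt(-49381 + (-16430 - 3400)*(1/6285 - 2919)) = sqrt(-49381 - 19830*(1/6285 - 2919)) = sqrt(-49381 - 19830*(-18345914/6285)) = sqrt(-49381 + 24253298308/419) = sqrt(24232607669/419) = sqrt(10153462613311)/419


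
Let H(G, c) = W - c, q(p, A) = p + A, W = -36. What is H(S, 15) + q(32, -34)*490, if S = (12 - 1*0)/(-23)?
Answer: -1031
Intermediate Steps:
S = -12/23 (S = (12 + 0)*(-1/23) = 12*(-1/23) = -12/23 ≈ -0.52174)
q(p, A) = A + p
H(G, c) = -36 - c
H(S, 15) + q(32, -34)*490 = (-36 - 1*15) + (-34 + 32)*490 = (-36 - 15) - 2*490 = -51 - 980 = -1031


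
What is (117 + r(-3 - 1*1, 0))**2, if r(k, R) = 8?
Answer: 15625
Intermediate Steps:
(117 + r(-3 - 1*1, 0))**2 = (117 + 8)**2 = 125**2 = 15625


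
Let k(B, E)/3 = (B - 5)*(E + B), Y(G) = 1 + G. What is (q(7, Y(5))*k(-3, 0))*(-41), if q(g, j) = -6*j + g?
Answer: 85608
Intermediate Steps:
k(B, E) = 3*(-5 + B)*(B + E) (k(B, E) = 3*((B - 5)*(E + B)) = 3*((-5 + B)*(B + E)) = 3*(-5 + B)*(B + E))
q(g, j) = g - 6*j
(q(7, Y(5))*k(-3, 0))*(-41) = ((7 - 6*(1 + 5))*(-15*(-3) - 15*0 + 3*(-3)**2 + 3*(-3)*0))*(-41) = ((7 - 6*6)*(45 + 0 + 3*9 + 0))*(-41) = ((7 - 36)*(45 + 0 + 27 + 0))*(-41) = -29*72*(-41) = -2088*(-41) = 85608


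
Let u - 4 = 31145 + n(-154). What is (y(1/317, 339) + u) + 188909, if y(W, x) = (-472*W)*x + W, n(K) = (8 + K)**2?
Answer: 76355551/317 ≈ 2.4087e+5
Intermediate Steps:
y(W, x) = W - 472*W*x (y(W, x) = -472*W*x + W = W - 472*W*x)
u = 52465 (u = 4 + (31145 + (8 - 154)**2) = 4 + (31145 + (-146)**2) = 4 + (31145 + 21316) = 4 + 52461 = 52465)
(y(1/317, 339) + u) + 188909 = ((1 - 472*339)/317 + 52465) + 188909 = ((1 - 160008)/317 + 52465) + 188909 = ((1/317)*(-160007) + 52465) + 188909 = (-160007/317 + 52465) + 188909 = 16471398/317 + 188909 = 76355551/317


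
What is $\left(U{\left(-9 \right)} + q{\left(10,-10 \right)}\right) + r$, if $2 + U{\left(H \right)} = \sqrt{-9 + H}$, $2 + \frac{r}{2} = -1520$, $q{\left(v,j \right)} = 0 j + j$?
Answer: $-3056 + 3 i \sqrt{2} \approx -3056.0 + 4.2426 i$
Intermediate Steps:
$q{\left(v,j \right)} = j$ ($q{\left(v,j \right)} = 0 + j = j$)
$r = -3044$ ($r = -4 + 2 \left(-1520\right) = -4 - 3040 = -3044$)
$U{\left(H \right)} = -2 + \sqrt{-9 + H}$
$\left(U{\left(-9 \right)} + q{\left(10,-10 \right)}\right) + r = \left(\left(-2 + \sqrt{-9 - 9}\right) - 10\right) - 3044 = \left(\left(-2 + \sqrt{-18}\right) - 10\right) - 3044 = \left(\left(-2 + 3 i \sqrt{2}\right) - 10\right) - 3044 = \left(-12 + 3 i \sqrt{2}\right) - 3044 = -3056 + 3 i \sqrt{2}$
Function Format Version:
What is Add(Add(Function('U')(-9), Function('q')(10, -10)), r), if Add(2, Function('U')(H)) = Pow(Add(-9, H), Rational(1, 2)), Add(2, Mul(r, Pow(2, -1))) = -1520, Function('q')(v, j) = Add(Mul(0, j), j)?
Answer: Add(-3056, Mul(3, I, Pow(2, Rational(1, 2)))) ≈ Add(-3056.0, Mul(4.2426, I))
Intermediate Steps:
Function('q')(v, j) = j (Function('q')(v, j) = Add(0, j) = j)
r = -3044 (r = Add(-4, Mul(2, -1520)) = Add(-4, -3040) = -3044)
Function('U')(H) = Add(-2, Pow(Add(-9, H), Rational(1, 2)))
Add(Add(Function('U')(-9), Function('q')(10, -10)), r) = Add(Add(Add(-2, Pow(Add(-9, -9), Rational(1, 2))), -10), -3044) = Add(Add(Add(-2, Pow(-18, Rational(1, 2))), -10), -3044) = Add(Add(Add(-2, Mul(3, I, Pow(2, Rational(1, 2)))), -10), -3044) = Add(Add(-12, Mul(3, I, Pow(2, Rational(1, 2)))), -3044) = Add(-3056, Mul(3, I, Pow(2, Rational(1, 2))))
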